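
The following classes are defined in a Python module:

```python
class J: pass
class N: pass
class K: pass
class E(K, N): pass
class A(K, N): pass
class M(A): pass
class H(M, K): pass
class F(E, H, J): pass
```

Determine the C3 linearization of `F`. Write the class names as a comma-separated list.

L[F] = F + merge(L[E], L[H], L[J], [E H J])
  take E:  [E K N object] + [H M A K N object] + [J object] + [E H J]
  take H:  [K N object] + [H M A K N object] + [J object] + [H J]
  take M:  [K N object] + [M A K N object] + [J object] + [J]
  take A:  [K N object] + [A K N object] + [J object] + [J]
  take K:  [K N object] + [K N object] + [J object] + [J]
  take N:  [N object] + [N object] + [J object] + [J]
  take J:  [object] + [object] + [J object] + [J]
  take object:  [object] + [object] + [object]

F, E, H, M, A, K, N, J, object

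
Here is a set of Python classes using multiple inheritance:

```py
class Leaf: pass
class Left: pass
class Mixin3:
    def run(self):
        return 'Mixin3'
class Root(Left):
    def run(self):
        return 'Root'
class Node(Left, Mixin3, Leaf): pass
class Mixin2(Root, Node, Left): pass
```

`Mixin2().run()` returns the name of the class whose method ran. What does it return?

Root

L[Mixin2] = Mixin2 + merge(L[Root], L[Node], L[Left], [Root Node Left])
  take Root:  [Root Left object] + [Node Left Mixin3 Leaf object] + [Left object] + [Root Node Left]
  take Node:  [Left object] + [Node Left Mixin3 Leaf object] + [Left object] + [Node Left]
  take Left:  [Left object] + [Left Mixin3 Leaf object] + [Left object] + [Left]
  take Mixin3:  [object] + [Mixin3 Leaf object] + [object]
  take Leaf:  [object] + [Leaf object] + [object]
  take object:  [object] + [object] + [object]
MRO: Mixin2 Root Node Left Mixin3 Leaf object
run is defined in: Mixin3, Root. First along the MRO is Root.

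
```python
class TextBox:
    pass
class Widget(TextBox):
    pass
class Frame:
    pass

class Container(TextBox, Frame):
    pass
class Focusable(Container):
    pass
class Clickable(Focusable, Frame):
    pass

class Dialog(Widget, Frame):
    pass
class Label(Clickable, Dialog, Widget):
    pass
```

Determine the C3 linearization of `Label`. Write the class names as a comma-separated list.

L[Label] = Label + merge(L[Clickable], L[Dialog], L[Widget], [Clickable Dialog Widget])
  take Clickable:  [Clickable Focusable Container TextBox Frame object] + [Dialog Widget TextBox Frame object] + [Widget TextBox object] + [Clickable Dialog Widget]
  take Focusable:  [Focusable Container TextBox Frame object] + [Dialog Widget TextBox Frame object] + [Widget TextBox object] + [Dialog Widget]
  take Container:  [Container TextBox Frame object] + [Dialog Widget TextBox Frame object] + [Widget TextBox object] + [Dialog Widget]
  take Dialog:  [TextBox Frame object] + [Dialog Widget TextBox Frame object] + [Widget TextBox object] + [Dialog Widget]
  take Widget:  [TextBox Frame object] + [Widget TextBox Frame object] + [Widget TextBox object] + [Widget]
  take TextBox:  [TextBox Frame object] + [TextBox Frame object] + [TextBox object]
  take Frame:  [Frame object] + [Frame object] + [object]
  take object:  [object] + [object] + [object]

Label, Clickable, Focusable, Container, Dialog, Widget, TextBox, Frame, object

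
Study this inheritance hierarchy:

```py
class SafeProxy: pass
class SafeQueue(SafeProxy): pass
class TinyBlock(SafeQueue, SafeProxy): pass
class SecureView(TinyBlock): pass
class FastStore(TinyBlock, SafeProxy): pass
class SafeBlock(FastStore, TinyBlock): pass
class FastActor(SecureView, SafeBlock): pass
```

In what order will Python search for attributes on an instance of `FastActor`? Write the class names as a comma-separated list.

FastActor, SecureView, SafeBlock, FastStore, TinyBlock, SafeQueue, SafeProxy, object

L[FastActor] = FastActor + merge(L[SecureView], L[SafeBlock], [SecureView SafeBlock])
  take SecureView:  [SecureView TinyBlock SafeQueue SafeProxy object] + [SafeBlock FastStore TinyBlock SafeQueue SafeProxy object] + [SecureView SafeBlock]
  take SafeBlock:  [TinyBlock SafeQueue SafeProxy object] + [SafeBlock FastStore TinyBlock SafeQueue SafeProxy object] + [SafeBlock]
  take FastStore:  [TinyBlock SafeQueue SafeProxy object] + [FastStore TinyBlock SafeQueue SafeProxy object]
  take TinyBlock:  [TinyBlock SafeQueue SafeProxy object] + [TinyBlock SafeQueue SafeProxy object]
  take SafeQueue:  [SafeQueue SafeProxy object] + [SafeQueue SafeProxy object]
  take SafeProxy:  [SafeProxy object] + [SafeProxy object]
  take object:  [object] + [object]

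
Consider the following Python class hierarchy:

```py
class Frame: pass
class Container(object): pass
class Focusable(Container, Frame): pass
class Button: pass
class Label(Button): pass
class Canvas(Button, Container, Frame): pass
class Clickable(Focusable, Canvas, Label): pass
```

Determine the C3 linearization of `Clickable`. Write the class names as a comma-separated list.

Clickable, Focusable, Canvas, Label, Button, Container, Frame, object

L[Clickable] = Clickable + merge(L[Focusable], L[Canvas], L[Label], [Focusable Canvas Label])
  take Focusable:  [Focusable Container Frame object] + [Canvas Button Container Frame object] + [Label Button object] + [Focusable Canvas Label]
  take Canvas:  [Container Frame object] + [Canvas Button Container Frame object] + [Label Button object] + [Canvas Label]
  take Label:  [Container Frame object] + [Button Container Frame object] + [Label Button object] + [Label]
  take Button:  [Container Frame object] + [Button Container Frame object] + [Button object]
  take Container:  [Container Frame object] + [Container Frame object] + [object]
  take Frame:  [Frame object] + [Frame object] + [object]
  take object:  [object] + [object] + [object]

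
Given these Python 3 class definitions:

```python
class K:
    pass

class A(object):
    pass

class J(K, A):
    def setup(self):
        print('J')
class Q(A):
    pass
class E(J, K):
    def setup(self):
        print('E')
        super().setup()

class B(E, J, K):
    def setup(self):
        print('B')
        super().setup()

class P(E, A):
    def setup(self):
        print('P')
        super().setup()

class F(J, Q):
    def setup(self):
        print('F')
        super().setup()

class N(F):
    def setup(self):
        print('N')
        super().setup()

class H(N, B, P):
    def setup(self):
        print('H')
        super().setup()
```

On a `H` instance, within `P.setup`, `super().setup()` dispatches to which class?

L[H] = H + merge(L[N], L[B], L[P], [N B P])
  take N:  [N F J K Q A object] + [B E J K A object] + [P E J K A object] + [N B P]
  take F:  [F J K Q A object] + [B E J K A object] + [P E J K A object] + [B P]
  take B:  [J K Q A object] + [B E J K A object] + [P E J K A object] + [B P]
  take P:  [J K Q A object] + [E J K A object] + [P E J K A object] + [P]
  take E:  [J K Q A object] + [E J K A object] + [E J K A object]
  take J:  [J K Q A object] + [J K A object] + [J K A object]
  take K:  [K Q A object] + [K A object] + [K A object]
  take Q:  [Q A object] + [A object] + [A object]
  take A:  [A object] + [A object] + [A object]
  take object:  [object] + [object] + [object]
MRO: H N F B P E J K Q A object
super() in P.setup on a H instance goes to the class after P in H's MRO: E.

E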